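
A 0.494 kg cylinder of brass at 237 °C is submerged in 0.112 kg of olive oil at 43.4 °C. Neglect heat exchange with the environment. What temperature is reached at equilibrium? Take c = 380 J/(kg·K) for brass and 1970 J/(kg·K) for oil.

Let T be the final temperature. ΣQ_i = 0:
0.494*380*(T − 237) + 0.112*1970*(T − 43.4) = 0
187.72(T − 237) + 220.64(T − 43.4) = 0
(187.72 + 220.64) T = 187.72*237 + 220.64*43.4
T = 54065 / 408.36 = 132 °C

T_f ≈ 132.4 °C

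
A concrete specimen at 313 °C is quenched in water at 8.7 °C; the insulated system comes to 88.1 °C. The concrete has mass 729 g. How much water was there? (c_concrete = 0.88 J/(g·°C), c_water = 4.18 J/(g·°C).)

m ≈ 435 g

Let T be the final temperature. ΣQ_i = 0:
729·0.88·(88.1 − 313) + m·4.18·(88.1 − 8.7) = 0
331.89 m = 144278
m = 144278/331.89 ≈ 434.7 g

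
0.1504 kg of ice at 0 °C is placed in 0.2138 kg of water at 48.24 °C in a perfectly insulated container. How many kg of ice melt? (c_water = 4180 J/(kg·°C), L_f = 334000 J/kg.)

Water can give up m c ΔT = 0.2138×4180×48.24 = 43111 J before reaching 0 °C.
Melting all 0.1504 kg of ice would need 0.1504×334000 = 50234 J.
43111 J < 50234 J, so only part of the ice melts and the system sits at 0 °C.
m_melted×334000 = 43111  ⇒  m_melted ≈ 0.1291 kg.

m_melted ≈ 0.129 kg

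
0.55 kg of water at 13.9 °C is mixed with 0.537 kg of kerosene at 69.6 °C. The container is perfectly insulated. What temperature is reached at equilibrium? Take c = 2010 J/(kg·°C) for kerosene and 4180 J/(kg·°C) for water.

T_f ≈ 31.7 °C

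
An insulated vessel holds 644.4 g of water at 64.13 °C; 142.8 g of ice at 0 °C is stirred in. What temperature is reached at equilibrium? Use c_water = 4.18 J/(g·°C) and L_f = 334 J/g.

Setting the total heat transfer to zero:
latent heat to melt: 142.8×334 = 47695; meltwater 0→T: 142.8×4.18×T = 596.9 T; water: 2693.6(T − 64.13)
3290.5 T = 172740 − 47695 = 125045
T ≈ 38.00 °C (positive, so assuming full melt was valid).

T_f ≈ 38.0 °C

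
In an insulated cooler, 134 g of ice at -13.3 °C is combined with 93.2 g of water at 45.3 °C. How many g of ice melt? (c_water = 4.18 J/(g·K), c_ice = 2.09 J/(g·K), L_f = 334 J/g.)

m_melted ≈ 41.7 g

Heat available from the water dropping to 0 °C: 93.2·4.18·45.3 = 17648 J.
Of that, 134·2.09·13.3 = 3724.8 J goes to bring the ice to 0 °C, leaving 13923 J.
Fully melting the ice requires m_ice L_f = 134·334 = 44756 J.
Since 13923 < 44756 J, not all the ice melts; equilibrium is at 0 °C.
Mass melted = 13923/334 ≈ 41.69 g.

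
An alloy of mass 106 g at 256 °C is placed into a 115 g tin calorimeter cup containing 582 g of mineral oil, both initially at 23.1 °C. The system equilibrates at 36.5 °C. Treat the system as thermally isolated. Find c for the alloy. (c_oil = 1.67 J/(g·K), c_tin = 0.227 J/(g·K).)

c ≈ 0.575 J/(g·K)

Taking heat into each body as positive, Σ m c ΔT = 0:
106·c·(36.5 − 256) + 582·1.67·(36.5 − 23.1) + 115·0.227·(36.5 − 23.1) = 0
-23267 c = -13374
c = -13374/-23267 ≈ 0.5748 J/(g·K)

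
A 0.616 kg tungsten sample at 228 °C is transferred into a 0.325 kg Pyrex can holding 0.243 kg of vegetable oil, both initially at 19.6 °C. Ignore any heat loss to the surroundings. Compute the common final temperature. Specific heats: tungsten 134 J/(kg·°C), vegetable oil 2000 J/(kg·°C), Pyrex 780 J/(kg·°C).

T_f ≈ 40.5 °C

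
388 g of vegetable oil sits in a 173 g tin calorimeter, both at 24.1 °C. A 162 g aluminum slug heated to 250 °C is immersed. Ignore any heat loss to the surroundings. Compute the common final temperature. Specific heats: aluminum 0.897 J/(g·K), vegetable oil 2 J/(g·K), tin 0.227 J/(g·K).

T_f ≈ 58.3 °C

Let T be the final temperature. ΣQ_i = 0:
162*0.897*(T − 250) + 388*2*(T − 24.1) + 173*0.227*(T − 24.1) = 0
145.31(T − 250) + 776(T − 24.1) + 39.27(T − 24.1) = 0
960.59 T = 55977
T = 55977 / 960.59 = 58.3 °C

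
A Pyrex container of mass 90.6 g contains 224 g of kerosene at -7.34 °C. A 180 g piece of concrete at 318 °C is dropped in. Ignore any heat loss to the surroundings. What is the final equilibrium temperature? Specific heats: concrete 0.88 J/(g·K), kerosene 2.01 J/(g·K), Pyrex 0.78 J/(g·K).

T_f ≈ 68.5 °C

Conservation of energy gives ΣQ = 0:
180·0.88·(T − 318) + 224·2.01·(T − (-7.34)) + 90.6·0.78·(T − (-7.34)) = 0
158.4(T − 318) + 450.24(T − (-7.34)) + 70.67(T − (-7.34)) = 0
(158.4 + 450.24 + 70.67) T = 158.4·318 + 450.24·(-7.34) + 70.67·(-7.34)
T = 46548 / 679.31 = 68.5 °C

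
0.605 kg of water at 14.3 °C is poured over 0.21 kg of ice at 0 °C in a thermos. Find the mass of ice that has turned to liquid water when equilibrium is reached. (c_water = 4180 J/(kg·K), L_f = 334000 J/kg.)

m_melted ≈ 0.108 kg

Water can give up m c ΔT = 0.605×4180×14.3 = 36163 J before reaching 0 °C.
Fully melting the ice requires m_ice L_f = 0.21×334000 = 70140 J.
Since 36163 < 70140 J, not all the ice melts; equilibrium is at 0 °C.
m_melt = 36163 / L_f = 0.1083 kg.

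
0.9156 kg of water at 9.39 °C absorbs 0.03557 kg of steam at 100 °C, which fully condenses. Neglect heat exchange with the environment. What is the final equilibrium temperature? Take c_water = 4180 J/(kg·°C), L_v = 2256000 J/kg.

T_f ≈ 33.0 °C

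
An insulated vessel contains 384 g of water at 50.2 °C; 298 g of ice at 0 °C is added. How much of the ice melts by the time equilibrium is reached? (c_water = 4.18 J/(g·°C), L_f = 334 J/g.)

Heat available from the water dropping to 0 °C: 384×4.18×50.2 = 80577 J.
To melt every bit of ice: 298×334 = 99532 J.
Since 80577 < 99532 J, not all the ice melts; equilibrium is at 0 °C.
Mass melted = 80577/334 ≈ 241.2 g.

m_melted ≈ 241 g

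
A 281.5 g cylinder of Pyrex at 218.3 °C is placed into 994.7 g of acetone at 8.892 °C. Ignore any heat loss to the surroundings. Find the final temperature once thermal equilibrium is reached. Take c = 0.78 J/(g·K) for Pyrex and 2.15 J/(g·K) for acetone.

Energy conservation, ΣQ = 0:
281.5×0.78×(T − 218.3) + 994.7×2.15×(T − 8.892) = 0
219.57(T − 218.3) + 2138.6(T − 8.892) = 0
(219.57 + 2138.6) T = 219.57×218.3 + 2138.6×8.892
T = 66949 / 2358.2 = 28.4 °C

T_f ≈ 28.4 °C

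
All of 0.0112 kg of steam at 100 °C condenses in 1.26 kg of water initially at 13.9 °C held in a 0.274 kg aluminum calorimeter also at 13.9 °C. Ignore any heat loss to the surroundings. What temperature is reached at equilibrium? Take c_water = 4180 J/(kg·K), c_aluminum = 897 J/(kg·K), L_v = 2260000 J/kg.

Conservation of energy gives ΣQ = 0:
condense steam: −0.0112·2260000 = −25312; condensate cools 100→T: 0.0112·4180·(T − 100) = 46.82(T − 100); water warms: 1.26·4180·(T − 13.9) = 5266.8(T − 13.9); cup: 245.78(T − 13.9)
5559.4 T = 25312 + 4681.6 + 76625 = 106618
T ≈ 19.18 °C — below 100 °C, confirming all the steam condensed.

T_f ≈ 19.2 °C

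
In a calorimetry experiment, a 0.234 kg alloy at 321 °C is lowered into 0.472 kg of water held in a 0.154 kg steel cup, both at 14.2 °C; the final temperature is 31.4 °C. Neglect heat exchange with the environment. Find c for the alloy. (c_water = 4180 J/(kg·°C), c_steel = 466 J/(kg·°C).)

c ≈ 519 J/(kg·°C)

Conservation of energy gives ΣQ = 0:
0.234·c·(31.4 − 321) + 0.472·4180·(31.4 − 14.2) + 0.154·466·(31.4 − 14.2) = 0
-67.77 c = -35169
c = -35169/-67.77 ≈ 519 J/(kg·°C)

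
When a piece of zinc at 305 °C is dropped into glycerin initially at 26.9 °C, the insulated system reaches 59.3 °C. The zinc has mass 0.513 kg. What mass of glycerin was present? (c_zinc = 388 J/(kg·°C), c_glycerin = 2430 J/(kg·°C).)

m ≈ 0.621 kg

Energy conservation, ΣQ = 0:
0.513×388×(59.3 − 305) + m×2430×(59.3 − 26.9) = 0
78732 m = 48905
m = 48905/78732 ≈ 0.6212 kg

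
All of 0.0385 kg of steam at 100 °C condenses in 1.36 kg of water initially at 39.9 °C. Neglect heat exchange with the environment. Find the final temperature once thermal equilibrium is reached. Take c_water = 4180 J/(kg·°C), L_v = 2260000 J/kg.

Sum of m c ΔT and latent-heat terms is zero:
condense steam: −0.0385×2260000 = −87010; condensed water 100 °C→T: 160.93(T − 100); water warms: 1.36×4180×(T − 39.9) = 5684.8(T − 39.9)
5845.7 T = 87010 + 16093 + 226824 = 329927
T ≈ 56.44 °C — below 100 °C, confirming all the steam condensed.

T_f ≈ 56.4 °C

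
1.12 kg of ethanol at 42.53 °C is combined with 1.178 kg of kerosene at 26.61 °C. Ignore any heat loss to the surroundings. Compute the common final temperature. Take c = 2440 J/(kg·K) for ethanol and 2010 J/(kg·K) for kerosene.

T_f ≈ 35.1 °C

T_f is the heat-capacity-weighted average of the initial temperatures:
T_f = (2732.8×42.53 + 2367.8×26.61) / (2732.8 + 2367.8)
    = 179233 / 5100.6 ≈ 35.14 °C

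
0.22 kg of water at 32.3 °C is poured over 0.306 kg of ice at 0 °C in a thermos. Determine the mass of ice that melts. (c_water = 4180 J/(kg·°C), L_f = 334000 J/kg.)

m_melted ≈ 0.0889 kg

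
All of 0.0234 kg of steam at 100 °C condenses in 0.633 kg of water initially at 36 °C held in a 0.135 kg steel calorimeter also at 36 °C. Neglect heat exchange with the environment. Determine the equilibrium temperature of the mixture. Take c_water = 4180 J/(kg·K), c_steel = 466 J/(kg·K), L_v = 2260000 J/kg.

T_f ≈ 57.1 °C

Taking heat into each body as positive, Σ m c ΔT = 0:
steam→water at 100 °C releases m L_v = 0.0234×2260000 = 52884
  condensate cools 100→T: 0.0234×4180×(T − 100) = 97.81(T − 100)
  original water: 2645.9(T − 36)
  cup: 62.91(T − 36)
2806.7 T = 52884 + 9781.2 + 97519 = 160184
T ≈ 57.07 °C, under the boiling point, so the assumption holds.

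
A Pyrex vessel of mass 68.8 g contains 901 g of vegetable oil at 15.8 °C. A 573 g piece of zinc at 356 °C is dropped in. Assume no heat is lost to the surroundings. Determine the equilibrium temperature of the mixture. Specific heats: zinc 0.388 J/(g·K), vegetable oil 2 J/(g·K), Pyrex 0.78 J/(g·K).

With ΣQ=0 the equilibrium temperature is the m·c-weighted mean:
T_f = (222.32*356 + 1802*15.8 + 53.66*15.8) / (222.32 + 1802 + 53.66)
    = 108467 / 2078 ≈ 52.20 °C

T_f ≈ 52.2 °C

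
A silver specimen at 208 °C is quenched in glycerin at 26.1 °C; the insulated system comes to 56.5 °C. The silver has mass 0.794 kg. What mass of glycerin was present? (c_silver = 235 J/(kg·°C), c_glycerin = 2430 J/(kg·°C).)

Setting the total heat transfer to zero:
0.794·235·(56.5 − 208) + m·2430·(56.5 − 26.1) = 0
73872 m = 28268
m = 28268/73872 ≈ 0.3827 kg

m ≈ 0.383 kg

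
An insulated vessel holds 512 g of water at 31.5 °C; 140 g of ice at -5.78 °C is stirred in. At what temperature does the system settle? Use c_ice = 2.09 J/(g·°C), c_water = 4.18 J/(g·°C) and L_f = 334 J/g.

Net heat exchanged in the isolated system is zero:
ice -5.78→0 °C: 140×2.09×5.78 = 1691.2; melt ice: 140×334 = 46760; warm the meltwater: 585.2 T; water: 2140.2(T − 31.5)
2725.4 T = 67415 − 48451 = 18964
T ≈ 6.96 °C (positive, so assuming full melt was valid).

T_f ≈ 7.0 °C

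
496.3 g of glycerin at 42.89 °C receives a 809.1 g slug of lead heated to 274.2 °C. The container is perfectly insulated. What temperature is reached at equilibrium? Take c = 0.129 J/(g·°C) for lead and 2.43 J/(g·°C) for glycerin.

T_f ≈ 61.3 °C

Energy conservation, ΣQ = 0:
809.1·0.129·(T − 274.2) + 496.3·2.43·(T − 42.89) = 0
104.37(T − 274.2) + 1206(T − 42.89) = 0
1310.4 T = 80345
T = 80345 / 1310.4 = 61.3 °C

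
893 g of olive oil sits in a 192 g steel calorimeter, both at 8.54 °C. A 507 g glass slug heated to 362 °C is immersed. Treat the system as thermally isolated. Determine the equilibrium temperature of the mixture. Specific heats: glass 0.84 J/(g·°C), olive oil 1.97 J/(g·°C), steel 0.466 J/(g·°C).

Taking heat into each body as positive, Σ m c ΔT = 0:
507*0.84*(T − 362) + 893*1.97*(T − 8.54) + 192*0.466*(T − 8.54) = 0
425.88(T − 362) + 1759.2(T − 8.54) + 89.47(T − 8.54) = 0
(425.88 + 1759.2 + 89.47) T = 425.88*362 + 1759.2*8.54 + 89.47*8.54
T ≈ 74.72 °C

T_f ≈ 74.7 °C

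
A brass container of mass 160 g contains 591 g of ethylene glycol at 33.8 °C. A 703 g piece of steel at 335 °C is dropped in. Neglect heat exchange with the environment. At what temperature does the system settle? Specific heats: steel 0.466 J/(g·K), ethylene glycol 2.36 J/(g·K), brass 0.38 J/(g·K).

With ΣQ=0 the equilibrium temperature is the m·c-weighted mean:
T_f = (327.6·335 + 1394.8·33.8 + 60.8·33.8) / (327.6 + 1394.8 + 60.8)
    = 158943 / 1783.2 ≈ 89.14 °C

T_f ≈ 89.1 °C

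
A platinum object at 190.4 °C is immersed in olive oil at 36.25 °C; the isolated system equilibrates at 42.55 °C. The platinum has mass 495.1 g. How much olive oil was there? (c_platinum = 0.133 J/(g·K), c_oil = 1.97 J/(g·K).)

|Q_platinum| = |Q_oil|:
495.1×0.133×(190.4 − 42.55) = m×1.97×(42.55 − 36.25)
12.41 m = 9735.7  ⇒  m ≈ 784.4 g

m ≈ 784 g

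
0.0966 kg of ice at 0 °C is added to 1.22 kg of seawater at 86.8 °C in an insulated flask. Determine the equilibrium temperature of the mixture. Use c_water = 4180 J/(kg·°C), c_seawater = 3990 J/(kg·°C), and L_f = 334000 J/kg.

Energy conservation, ΣQ = 0:
latent heat to melt: 0.0966·334000 = 32264; warm the meltwater: 403.79 T; seawater: 4867.8(T − 86.8)
5271.6 T = 422525 − 32264 = 390261
T ≈ 74.03 °C (positive, so assuming full melt was valid).

T_f ≈ 74.0 °C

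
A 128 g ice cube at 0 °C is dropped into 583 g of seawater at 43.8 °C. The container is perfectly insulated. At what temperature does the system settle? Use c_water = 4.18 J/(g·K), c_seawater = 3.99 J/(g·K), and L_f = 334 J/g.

T_f ≈ 20.7 °C

Energy balance with sensible and latent terms:
latent heat to melt: 128·334 = 42752
  warm the meltwater: 535.04 T
  seawater: 2326.2(T − 43.8)
2861.2 T = 101886 − 42752 = 59134
T ≈ 20.67 °C. Since T > 0 °C, the all-ice-melts assumption holds.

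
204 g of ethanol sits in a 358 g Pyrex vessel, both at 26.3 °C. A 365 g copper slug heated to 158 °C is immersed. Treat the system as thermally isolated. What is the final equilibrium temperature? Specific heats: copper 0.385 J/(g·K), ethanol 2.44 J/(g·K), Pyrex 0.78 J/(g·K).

T_f ≈ 46.5 °C

T_f = Σ m_i c_i T_i / Σ m_i c_i:
T_f = (140.53·158 + 497.76·26.3 + 279.24·26.3) / (140.53 + 497.76 + 279.24)
    = 42638 / 917.52 ≈ 46.47 °C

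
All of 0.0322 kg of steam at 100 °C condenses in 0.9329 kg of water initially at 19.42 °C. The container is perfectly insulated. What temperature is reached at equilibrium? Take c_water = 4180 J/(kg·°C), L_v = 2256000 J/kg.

T_f ≈ 40.1 °C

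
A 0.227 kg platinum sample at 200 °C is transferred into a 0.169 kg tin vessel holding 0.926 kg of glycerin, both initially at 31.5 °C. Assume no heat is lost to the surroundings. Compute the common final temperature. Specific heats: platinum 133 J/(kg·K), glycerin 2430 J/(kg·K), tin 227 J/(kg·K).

T_f ≈ 33.7 °C

Setting the total heat transfer to zero:
0.227×133×(T − 200) + 0.926×2430×(T − 31.5) + 0.169×227×(T − 31.5) = 0
(30.19 + 2250.2 + 38.36) T = 30.19×200 + 2250.2×31.5 + 38.36×31.5
T = 78127/2318.7 ≈ 33.69 °C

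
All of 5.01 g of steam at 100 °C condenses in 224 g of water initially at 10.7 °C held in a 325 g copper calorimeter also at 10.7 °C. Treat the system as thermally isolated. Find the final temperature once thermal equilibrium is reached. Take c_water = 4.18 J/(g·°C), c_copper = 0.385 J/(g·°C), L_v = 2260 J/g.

Setting the total heat transfer to zero:
latent heat released on condensation: 5.01×2260 = 11323
  condensate cools 100→T: 5.01×4.18×(T − 100) = 20.94(T − 100)
  water warms: 224×4.18×(T − 10.7) = 936.32(T − 10.7)
  copper cup: 325×0.385×(T − 10.7) = 125.12(T − 10.7)
1082.4 T = 11323 + 2094.2 + 11357 = 24774
T ≈ 22.89 °C (< 100 °C, so full condensation is consistent).

T_f ≈ 22.9 °C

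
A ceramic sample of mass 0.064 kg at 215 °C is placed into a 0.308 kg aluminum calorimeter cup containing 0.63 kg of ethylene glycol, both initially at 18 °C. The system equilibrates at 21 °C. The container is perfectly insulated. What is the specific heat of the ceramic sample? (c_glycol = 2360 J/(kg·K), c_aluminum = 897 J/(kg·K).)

c ≈ 426 J/(kg·K)

Setting the total heat transfer to zero:
0.064·c·(21 − 215) + 0.63·2360·(21 − 18) + 0.308·897·(21 − 18) = 0
-12.42 c = -5289.2
c = -5289.2/-12.42 ≈ 426 J/(kg·K)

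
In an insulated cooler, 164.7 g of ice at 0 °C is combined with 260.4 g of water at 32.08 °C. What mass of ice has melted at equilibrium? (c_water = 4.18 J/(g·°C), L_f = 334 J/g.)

m_melted ≈ 105 g

Heat available from the water dropping to 0 °C: 260.4·4.18·32.08 = 34918 J.
Fully melting the ice requires m_ice L_f = 164.7·334 = 55010 J.
That's not enough to melt it all — equilibrium is at 0 °C with ice remaining.
m_melted·334 = 34918  ⇒  m_melted ≈ 104.5 g.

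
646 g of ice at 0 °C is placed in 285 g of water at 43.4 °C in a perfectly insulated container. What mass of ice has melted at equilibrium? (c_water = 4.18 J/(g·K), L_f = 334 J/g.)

Heat available from the water dropping to 0 °C: 285·4.18·43.4 = 51702 J.
To melt every bit of ice: 646·334 = 215764 J.
Since 51702 < 215764 J, not all the ice melts; equilibrium is at 0 °C.
m_melted·334 = 51702  ⇒  m_melted ≈ 154.8 g.

m_melted ≈ 155 g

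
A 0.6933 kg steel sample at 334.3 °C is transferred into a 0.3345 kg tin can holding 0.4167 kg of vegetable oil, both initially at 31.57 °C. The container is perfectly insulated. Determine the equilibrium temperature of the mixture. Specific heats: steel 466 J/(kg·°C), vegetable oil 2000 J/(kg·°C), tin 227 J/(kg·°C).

With ΣQ=0 the equilibrium temperature is the m·c-weighted mean:
T_f = (323.08·334.3 + 833.4·31.57 + 75.93·31.57) / (323.08 + 833.4 + 75.93)
    = 136713 / 1232.4 ≈ 110.93 °C

T_f ≈ 110.9 °C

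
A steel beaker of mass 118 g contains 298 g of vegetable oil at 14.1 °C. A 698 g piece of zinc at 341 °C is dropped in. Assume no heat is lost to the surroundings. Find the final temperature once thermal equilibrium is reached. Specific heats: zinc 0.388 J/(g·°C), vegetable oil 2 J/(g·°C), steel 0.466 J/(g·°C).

T_f = Σ m_i c_i T_i / Σ m_i c_i:
T_f = (270.82*341 + 596*14.1 + 54.99*14.1) / (270.82 + 596 + 54.99)
    = 101530 / 921.81 ≈ 110.14 °C

T_f ≈ 110.1 °C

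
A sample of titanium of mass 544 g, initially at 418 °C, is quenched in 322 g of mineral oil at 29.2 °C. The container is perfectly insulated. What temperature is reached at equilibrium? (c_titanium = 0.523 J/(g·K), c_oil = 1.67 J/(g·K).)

T_f ≈ 163.7 °C

Heat gained plus heat lost sum to zero:
544·0.523·(T − 418) + 322·1.67·(T − 29.2) = 0
284.51(T − 418) + 537.74(T − 29.2) = 0
(284.51 + 537.74) T = 284.51·418 + 537.74·29.2
T ≈ 163.73 °C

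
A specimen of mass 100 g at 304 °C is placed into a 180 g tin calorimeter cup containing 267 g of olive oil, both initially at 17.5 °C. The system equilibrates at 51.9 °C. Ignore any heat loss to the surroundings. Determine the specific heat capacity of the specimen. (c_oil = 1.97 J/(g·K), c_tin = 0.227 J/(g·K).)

c ≈ 0.773 J/(g·K)

Net heat exchanged in the isolated system is zero:
100·c·(51.9 − 304) + 267·1.97·(51.9 − 17.5) + 180·0.227·(51.9 − 17.5) = 0
-25210 c = -19500
c = -19500/-25210 ≈ 0.7735 J/(g·K)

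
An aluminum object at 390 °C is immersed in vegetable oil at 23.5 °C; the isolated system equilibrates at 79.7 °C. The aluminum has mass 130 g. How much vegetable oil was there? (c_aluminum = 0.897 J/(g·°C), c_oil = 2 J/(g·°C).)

m ≈ 322 g

Conservation of energy gives ΣQ = 0:
130×0.897×(79.7 − 390) + m×2×(79.7 − 23.5) = 0
112.4 m = 36184
m = 36184/112.4 ≈ 321.9 g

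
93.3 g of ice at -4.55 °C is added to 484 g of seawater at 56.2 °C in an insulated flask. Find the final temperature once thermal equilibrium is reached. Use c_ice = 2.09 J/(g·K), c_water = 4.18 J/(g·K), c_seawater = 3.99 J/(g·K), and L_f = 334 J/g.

Let T be the final temperature. ΣQ_i = 0:
ice -4.55→0 °C: 93.3·2.09·4.55 = 887.24; fusion: m_ice L_f = 93.3·334 = 31162; meltwater 0→T: 93.3·4.18·T = 389.99 T; seawater cools: 484·3.99·(T − 56.2) = 1931.2(T − 56.2)
2321.2 T = 108531 − 32049 = 76482
T ≈ 32.95 °C — above 0 °C, consistent with complete melting.

T_f ≈ 32.9 °C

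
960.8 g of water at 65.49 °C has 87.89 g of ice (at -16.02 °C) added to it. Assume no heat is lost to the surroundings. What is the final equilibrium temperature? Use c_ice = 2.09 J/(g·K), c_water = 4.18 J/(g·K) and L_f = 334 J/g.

Net heat exchanged in the isolated system is zero:
warm ice to 0 °C: 87.89×2.09×(0 − (-16.02)) = 2942.7; melt ice: 87.89×334 = 29355; meltwater 0→T: 87.89×4.18×T = 367.38 T; water: 4016.1(T − 65.49)
4383.5 T = 263017 − 32298 = 230719
T ≈ 52.63 °C. Since T > 0 °C, the all-ice-melts assumption holds.

T_f ≈ 52.6 °C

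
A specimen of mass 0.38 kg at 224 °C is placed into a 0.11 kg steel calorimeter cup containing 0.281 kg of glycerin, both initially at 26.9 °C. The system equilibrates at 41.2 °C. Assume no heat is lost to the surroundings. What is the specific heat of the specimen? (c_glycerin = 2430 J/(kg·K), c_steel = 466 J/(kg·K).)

c ≈ 151 J/(kg·K)

Taking heat into each body as positive, Σ m c ΔT = 0:
0.38·c·(41.2 − 224) + 0.281·2430·(41.2 − 26.9) + 0.11·466·(41.2 − 26.9) = 0
-69.46 c = -10497
c = -10497/-69.46 ≈ 151.1 J/(kg·K)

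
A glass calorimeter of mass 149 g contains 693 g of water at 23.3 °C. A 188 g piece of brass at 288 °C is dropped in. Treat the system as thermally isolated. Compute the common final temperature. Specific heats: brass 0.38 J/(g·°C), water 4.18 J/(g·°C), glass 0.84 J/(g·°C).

Conservation of energy gives ΣQ = 0:
188×0.38×(T − 288) + 693×4.18×(T − 23.3) + 149×0.84×(T − 23.3) = 0
71.44(T − 288) + 2896.7(T − 23.3) + 125.16(T − 23.3) = 0
(71.44 + 2896.7 + 125.16) T = 71.44×288 + 2896.7×23.3 + 125.16×23.3
T ≈ 29.41 °C

T_f ≈ 29.4 °C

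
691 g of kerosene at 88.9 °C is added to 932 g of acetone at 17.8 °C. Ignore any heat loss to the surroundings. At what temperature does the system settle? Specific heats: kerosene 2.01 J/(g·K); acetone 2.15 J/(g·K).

T_f ≈ 46.9 °C

Heat lost by the kerosene equals heat gained by the acetone:
691*2.01*(88.9 − T) = 932*2.15*(T − 17.8)
1388.9(88.9 − T) = 2003.8(T − 17.8)
3392.7 T = 159142  ⇒  T ≈ 46.91 °C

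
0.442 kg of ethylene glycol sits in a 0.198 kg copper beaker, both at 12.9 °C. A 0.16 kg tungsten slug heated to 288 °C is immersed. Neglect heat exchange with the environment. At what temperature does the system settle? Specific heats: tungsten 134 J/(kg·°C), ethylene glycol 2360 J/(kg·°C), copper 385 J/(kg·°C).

T_f ≈ 18.1 °C

With ΣQ=0 the equilibrium temperature is the m·c-weighted mean:
T_f = (21.44×288 + 1043.1×12.9 + 76.23×12.9) / (21.44 + 1043.1 + 76.23)
    = 20614 / 1140.8 ≈ 18.07 °C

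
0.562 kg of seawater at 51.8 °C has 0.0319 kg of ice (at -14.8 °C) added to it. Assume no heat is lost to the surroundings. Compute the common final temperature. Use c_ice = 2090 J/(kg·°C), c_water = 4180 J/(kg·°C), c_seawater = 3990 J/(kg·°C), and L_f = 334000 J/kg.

Net heat exchanged in the isolated system is zero:
warm ice to 0 °C: 0.0319×2090×(0 − (-14.8)) = 986.73
  latent heat to melt: 0.0319×334000 = 10655
  meltwater 0→T: 0.0319×4180×T = 133.34 T
  seawater: 2242.4(T − 51.8)
2375.7 T = 116155 − 11641 = 104514
T ≈ 43.99 °C (positive, so assuming full melt was valid).

T_f ≈ 44.0 °C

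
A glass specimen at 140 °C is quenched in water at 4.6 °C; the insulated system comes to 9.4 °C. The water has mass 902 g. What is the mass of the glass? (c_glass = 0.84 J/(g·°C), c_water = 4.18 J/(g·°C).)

Net heat exchanged in the isolated system is zero:
m×0.84×(9.4 − 140) + 902×4.18×(9.4 − 4.6) = 0
-109.7 m = -18098
m = -18098/-109.7 ≈ 165 g

m ≈ 165 g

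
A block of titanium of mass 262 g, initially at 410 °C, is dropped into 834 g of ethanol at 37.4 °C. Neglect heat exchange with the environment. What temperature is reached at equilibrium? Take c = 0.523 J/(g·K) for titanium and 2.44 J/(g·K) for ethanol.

T_f = Σ m_i c_i T_i / Σ m_i c_i:
T_f = (137.03*410 + 2035*37.4) / (137.03 + 2035)
    = 132288 / 2172 ≈ 60.91 °C

T_f ≈ 60.9 °C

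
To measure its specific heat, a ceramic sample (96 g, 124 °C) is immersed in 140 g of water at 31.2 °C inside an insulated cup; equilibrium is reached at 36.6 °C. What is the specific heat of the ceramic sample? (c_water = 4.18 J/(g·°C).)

m_s c (T_s − T_f) = m_water c_water (T_f − T_0):
96·c·(124 − 36.6) = 140·4.18·(36.6 − 31.2)
8390.4 c = 3160.1  ⇒  c ≈ 0.3766 J/(g·°C)

c ≈ 0.377 J/(g·°C)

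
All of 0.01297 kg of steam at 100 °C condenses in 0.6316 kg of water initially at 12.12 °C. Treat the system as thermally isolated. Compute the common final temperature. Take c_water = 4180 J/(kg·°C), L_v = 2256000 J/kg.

Heat gained plus heat lost sum to zero:
steam→water at 100 °C releases m L_v = 0.01297×2256000 = 29260; condensate cools 100→T: 0.01297×4180×(T − 100) = 54.21(T − 100); original water: 2640.1(T − 12.12)
2694.3 T = 29260 + 5421.5 + 31998 = 66680
T ≈ 24.75 °C — below 100 °C, confirming all the steam condensed.

T_f ≈ 24.7 °C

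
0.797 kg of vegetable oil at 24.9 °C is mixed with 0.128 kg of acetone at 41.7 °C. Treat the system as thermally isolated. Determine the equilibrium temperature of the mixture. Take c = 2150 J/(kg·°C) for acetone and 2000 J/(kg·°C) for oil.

Let T be the final temperature. ΣQ_i = 0:
0.128·2150·(T − 41.7) + 0.797·2000·(T − 24.9) = 0
(275.2 + 1594) T = 275.2·41.7 + 1594·24.9
T = 51166/1869.2 ≈ 27.37 °C

T_f ≈ 27.4 °C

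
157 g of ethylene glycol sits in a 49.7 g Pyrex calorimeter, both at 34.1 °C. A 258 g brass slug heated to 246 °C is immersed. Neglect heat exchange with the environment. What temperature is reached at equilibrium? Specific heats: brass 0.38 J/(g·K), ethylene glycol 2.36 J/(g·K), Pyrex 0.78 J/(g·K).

T_f ≈ 75.0 °C

T_f = Σ m_i c_i T_i / Σ m_i c_i:
T_f = (98.04·246 + 370.52·34.1 + 38.77·34.1) / (98.04 + 370.52 + 38.77)
    = 38074 / 507.33 ≈ 75.05 °C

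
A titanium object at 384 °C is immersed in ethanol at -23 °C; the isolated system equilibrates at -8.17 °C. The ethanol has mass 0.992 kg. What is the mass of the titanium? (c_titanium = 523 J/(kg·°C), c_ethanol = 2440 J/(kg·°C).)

m ≈ 0.175 kg

Setting the total heat transfer to zero:
m·523·(-8.17 − 384) + 0.992·2440·(-8.17 − (-23)) = 0
-205105 m = -35896
m = -35896/-205105 ≈ 0.175 kg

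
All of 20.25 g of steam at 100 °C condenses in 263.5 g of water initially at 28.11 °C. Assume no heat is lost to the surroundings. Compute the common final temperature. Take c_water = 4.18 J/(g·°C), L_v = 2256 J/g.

T_f ≈ 71.8 °C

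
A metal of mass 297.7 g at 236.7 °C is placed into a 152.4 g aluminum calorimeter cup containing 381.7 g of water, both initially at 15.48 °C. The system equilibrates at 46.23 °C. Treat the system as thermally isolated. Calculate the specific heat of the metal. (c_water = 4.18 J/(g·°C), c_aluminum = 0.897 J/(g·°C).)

Taking heat into each body as positive, Σ m c ΔT = 0:
297.7×c×(46.23 − 236.7) + 381.7×4.18×(46.23 − 15.48) + 152.4×0.897×(46.23 − 15.48) = 0
-56703 c = -53265
c = -53265/-56703 ≈ 0.9394 J/(g·°C)

c ≈ 0.939 J/(g·°C)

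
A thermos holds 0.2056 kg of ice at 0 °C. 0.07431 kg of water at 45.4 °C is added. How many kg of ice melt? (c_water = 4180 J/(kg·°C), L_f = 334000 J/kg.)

m_melted ≈ 0.0422 kg

Heat available from the water dropping to 0 °C: 0.07431·4180·45.4 = 14102 J.
Fully melting the ice requires m_ice L_f = 0.2056·334000 = 68670 J.
14102 J < 68670 J, so only part of the ice melts and the system sits at 0 °C.
m_melt = 14102 / L_f = 0.04222 kg.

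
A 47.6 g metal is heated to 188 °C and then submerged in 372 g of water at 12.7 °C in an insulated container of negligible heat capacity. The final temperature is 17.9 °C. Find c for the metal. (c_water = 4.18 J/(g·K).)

Energy conservation, ΣQ = 0:
47.6×c×(17.9 − 188) + 372×4.18×(17.9 − 12.7) = 0
-8096.8 c = -8085.8
c = -8085.8/-8096.8 ≈ 0.9986 J/(g·K)

c ≈ 0.999 J/(g·K)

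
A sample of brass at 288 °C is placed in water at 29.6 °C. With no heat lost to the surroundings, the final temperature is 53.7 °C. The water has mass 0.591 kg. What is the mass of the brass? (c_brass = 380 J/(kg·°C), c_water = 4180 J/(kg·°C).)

Conservation of energy gives ΣQ = 0:
m×380×(53.7 − 288) + 0.591×4180×(53.7 − 29.6) = 0
-89034 m = -59536
m = -59536/-89034 ≈ 0.6687 kg

m ≈ 0.669 kg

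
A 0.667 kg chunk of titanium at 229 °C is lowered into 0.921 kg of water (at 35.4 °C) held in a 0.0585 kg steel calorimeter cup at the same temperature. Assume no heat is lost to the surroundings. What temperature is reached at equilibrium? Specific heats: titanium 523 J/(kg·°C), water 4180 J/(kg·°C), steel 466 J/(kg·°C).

Net heat exchanged in the isolated system is zero:
0.667×523×(T − 229) + 0.921×4180×(T − 35.4) + 0.0585×466×(T − 35.4) = 0
(348.84 + 3849.8 + 27.26) T = 348.84×229 + 3849.8×35.4 + 27.26×35.4
T = 217132 / 4225.9 = 51.4 °C

T_f ≈ 51.4 °C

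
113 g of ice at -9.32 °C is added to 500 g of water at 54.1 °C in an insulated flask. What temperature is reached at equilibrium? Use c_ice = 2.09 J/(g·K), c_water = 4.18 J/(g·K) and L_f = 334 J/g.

Let T be the final temperature. ΣQ_i = 0:
ice -9.32→0 °C: 113×2.09×9.32 = 2201.1
  melt ice: 113×334 = 37742
  warm the meltwater: 472.34 T
  water: 2090(T − 54.1)
2562.3 T = 113069 − 39943 = 73126
T ≈ 28.54 °C — above 0 °C, consistent with complete melting.

T_f ≈ 28.5 °C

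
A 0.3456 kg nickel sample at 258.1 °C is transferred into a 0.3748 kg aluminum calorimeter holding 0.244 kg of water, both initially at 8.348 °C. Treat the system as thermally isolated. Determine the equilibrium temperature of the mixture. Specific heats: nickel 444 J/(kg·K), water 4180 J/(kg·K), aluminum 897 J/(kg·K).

Conservation of energy gives ΣQ = 0:
0.3456×444×(T − 258.1) + 0.244×4180×(T − 8.348) + 0.3748×897×(T − 8.348) = 0
153.45(T − 258.1) + 1019.9(T − 8.348) + 336.2(T − 8.348) = 0
(153.45 + 1019.9 + 336.2) T = 153.45×258.1 + 1019.9×8.348 + 336.2×8.348
T = 50925/1509.6 ≈ 33.74 °C

T_f ≈ 33.7 °C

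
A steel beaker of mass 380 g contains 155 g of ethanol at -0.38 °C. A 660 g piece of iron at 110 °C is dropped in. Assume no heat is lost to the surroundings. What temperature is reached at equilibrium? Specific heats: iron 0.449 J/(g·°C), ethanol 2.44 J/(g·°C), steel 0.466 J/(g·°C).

Let T be the final temperature. ΣQ_i = 0:
660*0.449*(T − 110) + 155*2.44*(T − (-0.38)) + 380*0.466*(T − (-0.38)) = 0
296.34(T − 110) + 378.2(T − (-0.38)) + 177.08(T − (-0.38)) = 0
851.62 T = 32386
T ≈ 38.03 °C

T_f ≈ 38.0 °C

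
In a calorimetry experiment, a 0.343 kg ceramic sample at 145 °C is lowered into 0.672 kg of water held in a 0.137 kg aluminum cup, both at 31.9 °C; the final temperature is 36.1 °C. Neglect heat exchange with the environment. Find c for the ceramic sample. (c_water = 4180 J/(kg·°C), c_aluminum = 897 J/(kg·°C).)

c ≈ 330 J/(kg·°C)

Energy conservation, ΣQ = 0:
0.343×c×(36.1 − 145) + 0.672×4180×(36.1 − 31.9) + 0.137×897×(36.1 − 31.9) = 0
-37.35 c = -12314
c = -12314/-37.35 ≈ 329.7 J/(kg·°C)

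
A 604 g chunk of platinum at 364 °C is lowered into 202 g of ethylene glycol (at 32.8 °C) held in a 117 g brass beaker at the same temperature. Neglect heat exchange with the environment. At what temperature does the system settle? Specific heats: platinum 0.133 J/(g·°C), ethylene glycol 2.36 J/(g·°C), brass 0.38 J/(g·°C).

Taking heat into each body as positive, Σ m c ΔT = 0:
604·0.133·(T − 364) + 202·2.36·(T − 32.8) + 117·0.38·(T − 32.8) = 0
80.33(T − 364) + 476.72(T − 32.8) + 44.46(T − 32.8) = 0
(80.33 + 476.72 + 44.46) T = 80.33·364 + 476.72·32.8 + 44.46·32.8
T ≈ 77.03 °C

T_f ≈ 77.0 °C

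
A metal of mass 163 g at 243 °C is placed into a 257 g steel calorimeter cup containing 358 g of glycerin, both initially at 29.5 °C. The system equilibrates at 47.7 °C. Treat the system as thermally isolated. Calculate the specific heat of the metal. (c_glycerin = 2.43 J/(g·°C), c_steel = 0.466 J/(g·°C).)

Taking heat into each body as positive, Σ m c ΔT = 0:
163×c×(47.7 − 243) + 358×2.43×(47.7 − 29.5) + 257×0.466×(47.7 − 29.5) = 0
-31834 c = -18013
c = -18013/-31834 ≈ 0.5658 J/(g·°C)

c ≈ 0.566 J/(g·°C)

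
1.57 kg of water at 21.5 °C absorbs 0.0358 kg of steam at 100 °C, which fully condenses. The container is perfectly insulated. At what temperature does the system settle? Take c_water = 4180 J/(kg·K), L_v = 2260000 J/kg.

T_f ≈ 35.3 °C

Let T be the final temperature. ΣQ_i = 0:
condense steam: −0.0358·2260000 = −80908; condensed water 100 °C→T: 149.64(T − 100); water warms: 1.57·4180·(T − 21.5) = 6562.6(T − 21.5)
6712.2 T = 80908 + 14964 + 141096 = 236968
T ≈ 35.30 °C — below 100 °C, confirming all the steam condensed.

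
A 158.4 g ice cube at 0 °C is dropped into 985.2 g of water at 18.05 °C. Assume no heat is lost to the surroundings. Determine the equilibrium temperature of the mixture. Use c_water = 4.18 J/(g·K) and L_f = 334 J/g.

Energy balance with sensible and latent terms:
fusion: m_ice L_f = 158.4·334 = 52906; warm the meltwater: 662.11 T; water: 4118.1(T − 18.05)
4780.2 T = 74332 − 52906 = 21427
T ≈ 4.48 °C. Since T > 0 °C, the all-ice-melts assumption holds.

T_f ≈ 4.5 °C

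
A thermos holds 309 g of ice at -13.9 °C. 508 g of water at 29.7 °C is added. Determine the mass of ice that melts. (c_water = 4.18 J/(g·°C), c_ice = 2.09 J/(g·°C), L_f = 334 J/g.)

m_melted ≈ 162 g

Cooling the water to 0 °C releases 508×4.18×29.7 = 63066 J.
Of that, 309×2.09×13.9 = 8976.8 J goes to bring the ice to 0 °C, leaving 54089 J.
Fully melting the ice requires m_ice L_f = 309×334 = 103206 J.
Since 54089 < 103206 J, not all the ice melts; equilibrium is at 0 °C.
m_melted×334 = 54089  ⇒  m_melted ≈ 161.9 g.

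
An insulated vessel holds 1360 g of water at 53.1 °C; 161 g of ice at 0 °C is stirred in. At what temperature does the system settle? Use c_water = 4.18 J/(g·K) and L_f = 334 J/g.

Energy conservation, ΣQ = 0:
latent heat to melt: 161×334 = 53774
  meltwater 0→T: 161×4.18×T = 672.98 T
  water: 5684.8(T − 53.1)
6357.8 T = 301863 − 53774 = 248089
T ≈ 39.02 °C. Since T > 0 °C, the all-ice-melts assumption holds.

T_f ≈ 39.0 °C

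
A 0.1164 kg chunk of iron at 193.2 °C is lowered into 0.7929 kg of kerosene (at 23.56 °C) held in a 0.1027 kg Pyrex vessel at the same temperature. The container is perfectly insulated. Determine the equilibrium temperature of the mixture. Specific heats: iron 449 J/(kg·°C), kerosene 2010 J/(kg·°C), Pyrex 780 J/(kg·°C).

T_f ≈ 28.7 °C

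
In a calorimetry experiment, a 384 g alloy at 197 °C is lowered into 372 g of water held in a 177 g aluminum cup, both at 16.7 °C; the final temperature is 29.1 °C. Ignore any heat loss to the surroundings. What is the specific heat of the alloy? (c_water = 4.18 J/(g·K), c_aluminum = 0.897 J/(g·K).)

c ≈ 0.33 J/(g·K)

Setting the total heat transfer to zero:
384×c×(29.1 − 197) + 372×4.18×(29.1 − 16.7) + 177×0.897×(29.1 − 16.7) = 0
-64474 c = -21250
c = -21250/-64474 ≈ 0.3296 J/(g·K)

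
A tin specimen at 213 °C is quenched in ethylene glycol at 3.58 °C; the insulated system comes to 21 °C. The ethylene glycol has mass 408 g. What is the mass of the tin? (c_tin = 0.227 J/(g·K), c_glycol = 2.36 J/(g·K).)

m ≈ 385 g

Taking heat into each body as positive, Σ m c ΔT = 0:
m·0.227·(21 − 213) + 408·2.36·(21 − 3.58) = 0
-43.58 m = -16773
m = -16773/-43.58 ≈ 384.9 g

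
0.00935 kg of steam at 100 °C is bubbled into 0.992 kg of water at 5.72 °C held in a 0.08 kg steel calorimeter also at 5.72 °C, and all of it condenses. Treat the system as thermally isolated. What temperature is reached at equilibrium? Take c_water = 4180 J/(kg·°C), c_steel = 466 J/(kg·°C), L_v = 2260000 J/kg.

T_f ≈ 11.6 °C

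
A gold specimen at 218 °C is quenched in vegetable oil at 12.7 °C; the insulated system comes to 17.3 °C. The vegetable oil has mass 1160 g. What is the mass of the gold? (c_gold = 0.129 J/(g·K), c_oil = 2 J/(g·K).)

Conservation of energy gives ΣQ = 0:
m×0.129×(17.3 − 218) + 1160×2×(17.3 − 12.7) = 0
-25.89 m = -10672
m = -10672/-25.89 ≈ 412.2 g

m ≈ 412 g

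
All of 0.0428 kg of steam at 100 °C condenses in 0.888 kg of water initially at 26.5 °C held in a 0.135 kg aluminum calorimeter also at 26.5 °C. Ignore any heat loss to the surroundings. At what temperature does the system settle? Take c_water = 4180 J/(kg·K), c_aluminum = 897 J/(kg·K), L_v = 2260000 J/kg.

T_f ≈ 53.9 °C

Conservation of energy gives ΣQ = 0:
condense steam: −0.0428·2260000 = −96728; condensed water 100 °C→T: 178.9(T − 100); original water: 3711.8(T − 26.5); cup: 121.1(T − 26.5)
4011.8 T = 96728 + 17890 + 101573 = 216191
T ≈ 53.89 °C (< 100 °C, so full condensation is consistent).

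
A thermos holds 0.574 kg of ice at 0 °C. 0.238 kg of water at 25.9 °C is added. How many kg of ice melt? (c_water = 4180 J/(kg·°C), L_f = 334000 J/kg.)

m_melted ≈ 0.0771 kg

Heat available from the water dropping to 0 °C: 0.238×4180×25.9 = 25766 J.
Fully melting the ice requires m_ice L_f = 0.574×334000 = 191716 J.
25766 J < 191716 J, so only part of the ice melts and the system sits at 0 °C.
m_melt = 25766 / L_f = 0.07714 kg.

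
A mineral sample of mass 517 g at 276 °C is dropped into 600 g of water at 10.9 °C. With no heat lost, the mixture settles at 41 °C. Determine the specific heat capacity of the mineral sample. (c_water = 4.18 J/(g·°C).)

Setting the total heat transfer to zero:
517×c×(41 − 276) + 600×4.18×(41 − 10.9) = 0
-121495 c = -75491
c = -75491/-121495 ≈ 0.6213 J/(g·°C)

c ≈ 0.621 J/(g·°C)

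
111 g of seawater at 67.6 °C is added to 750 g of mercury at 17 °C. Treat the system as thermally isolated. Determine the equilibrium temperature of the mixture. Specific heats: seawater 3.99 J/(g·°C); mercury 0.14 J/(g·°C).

Conservation of energy gives ΣQ = 0:
111*3.99*(T − 67.6) + 750*0.14*(T − 17) = 0
442.89(T − 67.6) + 105(T − 17) = 0
547.89 T = 31724
T ≈ 57.90 °C

T_f ≈ 57.9 °C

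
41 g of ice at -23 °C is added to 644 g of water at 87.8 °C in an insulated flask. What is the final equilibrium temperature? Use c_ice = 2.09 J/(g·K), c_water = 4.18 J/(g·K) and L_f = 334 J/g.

T_f ≈ 77.1 °C

Conservation of energy gives ΣQ = 0:
warm ice to 0 °C: 41×2.09×(0 − (-23)) = 1970.9
  fusion: m_ice L_f = 41×334 = 13694
  meltwater 0→T: 41×4.18×T = 171.38 T
  water cools: 644×4.18×(T − 87.8) = 2691.9(T − 87.8)
2863.3 T = 236351 − 15665 = 220686
T ≈ 77.07 °C — above 0 °C, consistent with complete melting.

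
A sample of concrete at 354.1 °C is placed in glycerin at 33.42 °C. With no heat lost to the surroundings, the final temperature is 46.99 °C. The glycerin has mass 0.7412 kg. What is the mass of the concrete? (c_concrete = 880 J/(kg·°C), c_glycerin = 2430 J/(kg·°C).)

m ≈ 0.0904 kg

Heat lost by the concrete = heat gained by the glycerin:
m×880×(354.1 − 46.99) = 0.7412×2430×(46.99 − 33.42)
270257 m = 24441  ⇒  m ≈ 0.09044 kg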